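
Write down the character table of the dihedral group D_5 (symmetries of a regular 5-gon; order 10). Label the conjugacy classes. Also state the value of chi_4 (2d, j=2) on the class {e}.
Conjugacy classes: {e} of size 1, {r^1, r^4} of size 2, {r^2, r^3} of size 2, {s, sr, ..., sr^4} of size 5.
Character table:
  irrep \ class              {e} (size 1)  {r^1, r^4} (size 2)  {r^2, r^3} (size 2)  {s, sr, ..., sr^4} (size 5)
  chi_1 (triv)               1             1                    1                    1                          
  chi_2 (sign: r->1, s->-1)  1             1                    1                    -1                         
  chi_3 (2d, j=1)            2             -1/2 + sqrt(5)/2     -sqrt(5)/2 - 1/2     0                          
  chi_4 (2d, j=2)            2             -sqrt(5)/2 - 1/2     -1/2 + sqrt(5)/2     0                          

Spot check: chi_4 (2d, j=2) on {e} = 2.

Proof sketch: D_5 has order 2*5 = 10 with 4 conjugacy classes, hence 4 irreducibles. Sum of squared dims 1 + 1 + 4 + 4 = 10 = |G|. Linear characters come from the abelianisation; the 2-dimensional irreps have character r^k -> 2*cos(2*pi*j*k/5), reflections -> 0.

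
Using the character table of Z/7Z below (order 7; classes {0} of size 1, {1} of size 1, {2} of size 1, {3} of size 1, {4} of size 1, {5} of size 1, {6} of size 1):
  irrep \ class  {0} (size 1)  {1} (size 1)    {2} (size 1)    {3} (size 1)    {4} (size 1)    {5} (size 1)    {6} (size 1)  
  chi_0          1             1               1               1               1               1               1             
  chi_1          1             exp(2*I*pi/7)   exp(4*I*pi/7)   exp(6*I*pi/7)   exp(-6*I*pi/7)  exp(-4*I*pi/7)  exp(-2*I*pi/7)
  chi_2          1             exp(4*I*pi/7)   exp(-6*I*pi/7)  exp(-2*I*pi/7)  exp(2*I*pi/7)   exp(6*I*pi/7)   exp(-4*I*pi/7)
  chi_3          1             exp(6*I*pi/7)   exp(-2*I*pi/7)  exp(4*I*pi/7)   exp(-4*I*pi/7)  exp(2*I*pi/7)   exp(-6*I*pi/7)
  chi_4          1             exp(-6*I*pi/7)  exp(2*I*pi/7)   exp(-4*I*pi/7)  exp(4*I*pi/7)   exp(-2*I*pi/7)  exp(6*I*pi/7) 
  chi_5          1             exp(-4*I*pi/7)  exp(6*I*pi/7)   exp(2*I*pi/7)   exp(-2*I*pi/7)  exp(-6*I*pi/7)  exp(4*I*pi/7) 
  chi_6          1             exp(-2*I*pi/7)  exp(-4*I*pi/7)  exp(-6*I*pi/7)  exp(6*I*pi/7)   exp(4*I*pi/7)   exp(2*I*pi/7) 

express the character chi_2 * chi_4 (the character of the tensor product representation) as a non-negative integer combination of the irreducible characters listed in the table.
chi_2 tensor chi_4 = chi_6 (all other irreducibles have multiplicity 0).

Explanation: The character of a tensor product is the pointwise product (chi_2 * chi_4)(C) = chi_2(C) * chi_4(C):
  {0}: (1)*(1), {1}: (exp(4*I*pi/7))*(exp(-6*I*pi/7)), {2}: (exp(-6*I*pi/7))*(exp(2*I*pi/7)), {3}: (exp(-2*I*pi/7))*(exp(-4*I*pi/7)), {4}: (exp(2*I*pi/7))*(exp(4*I*pi/7)), {5}: (exp(6*I*pi/7))*(exp(-2*I*pi/7)), {6}: (exp(-4*I*pi/7))*(exp(6*I*pi/7))
so (chi_2 * chi_4) takes values
  {0} -> 1, {1} -> exp(-2*I*pi/7), {2} -> exp(-4*I*pi/7), {3} -> exp(-6*I*pi/7), {4} -> exp(6*I*pi/7), {5} -> exp(4*I*pi/7), {6} -> exp(2*I*pi/7).
Now take the inner product of this character with each irreducible chi from the table, <chi_2*chi_4, chi> = (1/7) sum_C |C| (chi_2*chi_4)(C) conj(chi(C)):
  <chi_2*chi_4, chi_0> = (1/7)[1*(1)*conj(1) + 1*(exp(-2*I*pi/7))*conj(1) + 1*(exp(-4*I*pi/7))*conj(1) + 1*(exp(-6*I*pi/7))*conj(1) + 1*(exp(6*I*pi/7))*conj(1) + 1*(exp(4*I*pi/7))*conj(1) + 1*(exp(2*I*pi/7))*conj(1)]
      = (1/7)[(1) + (exp(-2*I*pi/7)) + (exp(-4*I*pi/7)) + (exp(-6*I*pi/7)) + (exp(6*I*pi/7)) + (exp(4*I*pi/7)) + (exp(2*I*pi/7))] = 0/7 = 0
  <chi_2*chi_4, chi_1> = (1/7)[1*(1)*conj(1) + 1*(exp(-2*I*pi/7))*conj(exp(2*I*pi/7)) + 1*(exp(-4*I*pi/7))*conj(exp(4*I*pi/7)) + 1*(exp(-6*I*pi/7))*conj(exp(6*I*pi/7)) + 1*(exp(6*I*pi/7))*conj(exp(-6*I*pi/7)) + 1*(exp(4*I*pi/7))*conj(exp(-4*I*pi/7)) + 1*(exp(2*I*pi/7))*conj(exp(-2*I*pi/7))]
      = (1/7)[(1) + (exp(-4*I*pi/7)) + (exp(6*I*pi/7)) + (exp(2*I*pi/7)) + (exp(-2*I*pi/7)) + (exp(-6*I*pi/7)) + (exp(4*I*pi/7))] = 0/7 = 0
  <chi_2*chi_4, chi_2> = (1/7)[1*(1)*conj(1) + 1*(exp(-2*I*pi/7))*conj(exp(4*I*pi/7)) + 1*(exp(-4*I*pi/7))*conj(exp(-6*I*pi/7)) + 1*(exp(-6*I*pi/7))*conj(exp(-2*I*pi/7)) + 1*(exp(6*I*pi/7))*conj(exp(2*I*pi/7)) + 1*(exp(4*I*pi/7))*conj(exp(6*I*pi/7)) + 1*(exp(2*I*pi/7))*conj(exp(-4*I*pi/7))]
      = (1/7)[(1) + (exp(-6*I*pi/7)) + (exp(2*I*pi/7)) + (exp(-4*I*pi/7)) + (exp(4*I*pi/7)) + (exp(-2*I*pi/7)) + (exp(6*I*pi/7))] = 0/7 = 0
  <chi_2*chi_4, chi_3> = (1/7)[1*(1)*conj(1) + 1*(exp(-2*I*pi/7))*conj(exp(6*I*pi/7)) + 1*(exp(-4*I*pi/7))*conj(exp(-2*I*pi/7)) + 1*(exp(-6*I*pi/7))*conj(exp(4*I*pi/7)) + 1*(exp(6*I*pi/7))*conj(exp(-4*I*pi/7)) + 1*(exp(4*I*pi/7))*conj(exp(2*I*pi/7)) + 1*(exp(2*I*pi/7))*conj(exp(-6*I*pi/7))]
      = (1/7)[(1) + (exp(6*I*pi/7)) + (exp(-2*I*pi/7)) + (exp(4*I*pi/7)) + (exp(-4*I*pi/7)) + (exp(2*I*pi/7)) + (exp(-6*I*pi/7))] = 0/7 = 0
  <chi_2*chi_4, chi_4> = (1/7)[1*(1)*conj(1) + 1*(exp(-2*I*pi/7))*conj(exp(-6*I*pi/7)) + 1*(exp(-4*I*pi/7))*conj(exp(2*I*pi/7)) + 1*(exp(-6*I*pi/7))*conj(exp(-4*I*pi/7)) + 1*(exp(6*I*pi/7))*conj(exp(4*I*pi/7)) + 1*(exp(4*I*pi/7))*conj(exp(-2*I*pi/7)) + 1*(exp(2*I*pi/7))*conj(exp(6*I*pi/7))]
      = (1/7)[(1) + (exp(4*I*pi/7)) + (exp(-6*I*pi/7)) + (exp(-2*I*pi/7)) + (exp(2*I*pi/7)) + (exp(6*I*pi/7)) + (exp(-4*I*pi/7))] = 0/7 = 0
  <chi_2*chi_4, chi_5> = (1/7)[1*(1)*conj(1) + 1*(exp(-2*I*pi/7))*conj(exp(-4*I*pi/7)) + 1*(exp(-4*I*pi/7))*conj(exp(6*I*pi/7)) + 1*(exp(-6*I*pi/7))*conj(exp(2*I*pi/7)) + 1*(exp(6*I*pi/7))*conj(exp(-2*I*pi/7)) + 1*(exp(4*I*pi/7))*conj(exp(-6*I*pi/7)) + 1*(exp(2*I*pi/7))*conj(exp(4*I*pi/7))]
      = (1/7)[(1) + (exp(2*I*pi/7)) + (exp(4*I*pi/7)) + (exp(6*I*pi/7)) + (exp(-6*I*pi/7)) + (exp(-4*I*pi/7)) + (exp(-2*I*pi/7))] = 0/7 = 0
  <chi_2*chi_4, chi_6> = (1/7)[1*(1)*conj(1) + 1*(exp(-2*I*pi/7))*conj(exp(-2*I*pi/7)) + 1*(exp(-4*I*pi/7))*conj(exp(-4*I*pi/7)) + 1*(exp(-6*I*pi/7))*conj(exp(-6*I*pi/7)) + 1*(exp(6*I*pi/7))*conj(exp(6*I*pi/7)) + 1*(exp(4*I*pi/7))*conj(exp(4*I*pi/7)) + 1*(exp(2*I*pi/7))*conj(exp(2*I*pi/7))]
      = (1/7)[(1) + (1) + (1) + (1) + (1) + (1) + (1)] = 7/7 = 1
(Exp terms are combined using exp(i*s)*conj(exp(i*t)) = exp(i*(s-t)), and sums of them are collapsed using the identity that for every m > 1 the m distinct m-th roots of unity sum to 0, e.g. 1 + exp(2*I*pi/3) + exp(-2*I*pi/3) = 0.)
Hence the multiplicities are chi_6: 1. Dimension check: dim(chi_2)*dim(chi_4) = 1*1 = 1 and sum (mult * dim) = 1*1 = 1.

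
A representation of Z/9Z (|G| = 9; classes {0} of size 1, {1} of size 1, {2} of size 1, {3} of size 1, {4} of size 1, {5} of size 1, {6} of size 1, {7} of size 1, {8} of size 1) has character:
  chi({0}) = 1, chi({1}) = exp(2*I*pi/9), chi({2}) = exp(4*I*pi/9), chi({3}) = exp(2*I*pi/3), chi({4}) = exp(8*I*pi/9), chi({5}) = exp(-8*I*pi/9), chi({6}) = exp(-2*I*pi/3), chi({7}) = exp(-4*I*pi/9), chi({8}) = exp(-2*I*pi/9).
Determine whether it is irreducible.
Irreducible: <chi, chi> = 1.

Justification: <chi, chi> = (1/|G|) sum_C |C| * |chi(C)|^2 = (1/9)[1*|1|^2 + 1*|exp(2*I*pi/9)|^2 + 1*|exp(4*I*pi/9)|^2 + 1*|exp(2*I*pi/3)|^2 + 1*|exp(8*I*pi/9)|^2 + 1*|exp(-8*I*pi/9)|^2 + 1*|exp(-2*I*pi/3)|^2 + 1*|exp(-4*I*pi/9)|^2 + 1*|exp(-2*I*pi/9)|^2]
  = (1/9)[(1) + (1) + (1) + (1) + (1) + (1) + (1) + (1) + (1)] = 9/9 = 1.
(Exp terms are combined using exp(i*s)*conj(exp(i*t)) = exp(i*(s-t)), and sums of them are collapsed using the identity that for every m > 1 the m distinct m-th roots of unity sum to 0, e.g. 1 + exp(2*I*pi/3) + exp(-2*I*pi/3) = 0.)
A character is irreducible iff <chi, chi> = 1, so this representation is irreducible.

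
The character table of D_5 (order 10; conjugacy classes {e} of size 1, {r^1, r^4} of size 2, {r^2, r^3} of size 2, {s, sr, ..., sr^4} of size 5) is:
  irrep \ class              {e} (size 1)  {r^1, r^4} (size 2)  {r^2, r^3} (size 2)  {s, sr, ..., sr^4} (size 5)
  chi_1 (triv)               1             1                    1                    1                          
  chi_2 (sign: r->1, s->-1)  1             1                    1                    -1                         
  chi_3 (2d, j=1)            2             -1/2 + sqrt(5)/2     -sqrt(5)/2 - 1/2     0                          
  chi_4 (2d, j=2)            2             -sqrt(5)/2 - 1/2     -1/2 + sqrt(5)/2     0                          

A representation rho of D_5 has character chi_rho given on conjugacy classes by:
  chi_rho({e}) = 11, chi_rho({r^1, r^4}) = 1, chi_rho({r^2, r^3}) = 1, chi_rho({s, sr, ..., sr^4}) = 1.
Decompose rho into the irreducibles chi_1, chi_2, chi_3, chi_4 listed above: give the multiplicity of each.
Multiplicities: chi_1: 2, chi_2: 1, chi_3: 2, chi_4: 2.

Reasoning: Use <chi_rho, chi> = (1/|G|) sum_C |C| * chi_rho(C) * conj(chi(C)) with |G| = 10 for each irreducible chi in the table:
  <chi_rho, chi_1> = (1/10)[1*(11)*conj(1) + 2*(1)*conj(1) + 2*(1)*conj(1) + 5*(1)*conj(1)]
      = (1/10)[(11) + (2) + (2) + (5)] = 20/10 = 2
  <chi_rho, chi_2> = (1/10)[1*(11)*conj(1) + 2*(1)*conj(1) + 2*(1)*conj(1) + 5*(1)*conj(-1)]
      = (1/10)[(11) + (2) + (2) + (-5)] = 10/10 = 1
  <chi_rho, chi_3> = (1/10)[1*(11)*conj(2) + 2*(1)*conj(-1/2 + sqrt(5)/2) + 2*(1)*conj(-sqrt(5)/2 - 1/2) + 5*(1)*conj(0)]
      = (1/10)[(22) + (-1 + sqrt(5)) + (-sqrt(5) - 1) + (0)] = 20/10 = 2
  <chi_rho, chi_4> = (1/10)[1*(11)*conj(2) + 2*(1)*conj(-sqrt(5)/2 - 1/2) + 2*(1)*conj(-1/2 + sqrt(5)/2) + 5*(1)*conj(0)]
      = (1/10)[(22) + (-sqrt(5) - 1) + (-1 + sqrt(5)) + (0)] = 20/10 = 2
Dimension check: dim(rho) = sum (mult * dim) = 2*1 + 1*1 + 2*2 + 2*2 = 11 = chi_rho(e) = 11.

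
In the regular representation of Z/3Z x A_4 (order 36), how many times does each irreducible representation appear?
Each irreducible V_i of dimension d_i appears with multiplicity d_i, i.e. rho_reg = (direct sum over all irreducibles V_i) d_i V_i. The irreducible dimensions for Z/3Z x A_4 are 1, 1, 1, 1, 1, 1, 1, 1, 1, 3, 3, 3: 9 irreducibles of dimension 1, each with multiplicity 1; 3 irreducibles of dimension 3, each with multiplicity 3. Total dimension 9*1*1 + 3*3*3 = 36 = |G|.

Details: General theorem: in the regular representation of a finite group G, each irreducible appears with multiplicity equal to its dimension. Check: dim(rho_reg) = sum d_i^2 = 1 + 1 + 1 + 1 + 1 + 1 + 1 + 1 + 1 + 9 + 9 + 9 = 36 = |G|.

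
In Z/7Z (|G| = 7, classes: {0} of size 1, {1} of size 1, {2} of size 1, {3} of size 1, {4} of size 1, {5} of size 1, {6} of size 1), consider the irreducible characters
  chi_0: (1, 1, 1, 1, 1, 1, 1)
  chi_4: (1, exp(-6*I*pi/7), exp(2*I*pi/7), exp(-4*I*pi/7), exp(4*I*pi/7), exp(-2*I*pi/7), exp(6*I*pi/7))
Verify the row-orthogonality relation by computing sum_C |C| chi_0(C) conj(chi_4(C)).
Sum = 0; so <chi_0, chi_4> = 0 (distinct irreducibles are orthogonal).

Compute term by term over conjugacy classes (|C| * chi_0(C) * conj(chi_4(C))):
  1*(1)*conj(1) + 1*(1)*conj(exp(-6*I*pi/7)) + 1*(1)*conj(exp(2*I*pi/7)) + 1*(1)*conj(exp(-4*I*pi/7)) + 1*(1)*conj(exp(4*I*pi/7)) + 1*(1)*conj(exp(-2*I*pi/7)) + 1*(1)*conj(exp(6*I*pi/7))
  = (1) + (exp(6*I*pi/7)) + (exp(-2*I*pi/7)) + (exp(4*I*pi/7)) + (exp(-4*I*pi/7)) + (exp(2*I*pi/7)) + (exp(-6*I*pi/7))
  = 0.
(Exp terms are combined using exp(i*s)*conj(exp(i*t)) = exp(i*(s-t)), and sums of them are collapsed using the identity that for every m > 1 the m distinct m-th roots of unity sum to 0, e.g. 1 + exp(2*I*pi/3) + exp(-2*I*pi/3) = 0.)
Dividing by |G| = 7 gives 0/7 = 0, matching the row-orthogonality relation <chi_0, chi_4> = [chi_0 = chi_4].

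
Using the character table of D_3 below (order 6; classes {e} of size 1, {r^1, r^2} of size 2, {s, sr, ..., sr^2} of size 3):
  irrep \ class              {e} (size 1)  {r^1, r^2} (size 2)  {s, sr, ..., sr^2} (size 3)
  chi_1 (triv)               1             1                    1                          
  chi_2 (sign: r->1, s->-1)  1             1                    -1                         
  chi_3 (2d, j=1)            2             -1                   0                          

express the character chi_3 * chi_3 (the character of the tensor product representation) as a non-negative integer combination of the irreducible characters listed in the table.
chi_3 tensor chi_3 = chi_1 + chi_2 + chi_3 (all other irreducibles have multiplicity 0).

Reasoning: The character of a tensor product is the pointwise product (chi_3 * chi_3)(C) = chi_3(C) * chi_3(C):
  {e}: (2)*(2), {r^1, r^2}: (-1)*(-1), {s, sr, ..., sr^2}: (0)*(0)
so (chi_3 * chi_3) takes values
  {e} -> 4, {r^1, r^2} -> 1, {s, sr, ..., sr^2} -> 0.
Now take the inner product of this character with each irreducible chi from the table, <chi_3*chi_3, chi> = (1/6) sum_C |C| (chi_3*chi_3)(C) conj(chi(C)):
  <chi_3*chi_3, chi_1> = (1/6)[1*(4)*conj(1) + 2*(1)*conj(1) + 3*(0)*conj(1)]
      = (1/6)[(4) + (2) + (0)] = 6/6 = 1
  <chi_3*chi_3, chi_2> = (1/6)[1*(4)*conj(1) + 2*(1)*conj(1) + 3*(0)*conj(-1)]
      = (1/6)[(4) + (2) + (0)] = 6/6 = 1
  <chi_3*chi_3, chi_3> = (1/6)[1*(4)*conj(2) + 2*(1)*conj(-1) + 3*(0)*conj(0)]
      = (1/6)[(8) + (-2) + (0)] = 6/6 = 1
Hence the multiplicities are chi_1: 1, chi_2: 1, chi_3: 1. Dimension check: dim(chi_3)*dim(chi_3) = 2*2 = 4 and sum (mult * dim) = 1*1 + 1*1 + 1*2 = 4.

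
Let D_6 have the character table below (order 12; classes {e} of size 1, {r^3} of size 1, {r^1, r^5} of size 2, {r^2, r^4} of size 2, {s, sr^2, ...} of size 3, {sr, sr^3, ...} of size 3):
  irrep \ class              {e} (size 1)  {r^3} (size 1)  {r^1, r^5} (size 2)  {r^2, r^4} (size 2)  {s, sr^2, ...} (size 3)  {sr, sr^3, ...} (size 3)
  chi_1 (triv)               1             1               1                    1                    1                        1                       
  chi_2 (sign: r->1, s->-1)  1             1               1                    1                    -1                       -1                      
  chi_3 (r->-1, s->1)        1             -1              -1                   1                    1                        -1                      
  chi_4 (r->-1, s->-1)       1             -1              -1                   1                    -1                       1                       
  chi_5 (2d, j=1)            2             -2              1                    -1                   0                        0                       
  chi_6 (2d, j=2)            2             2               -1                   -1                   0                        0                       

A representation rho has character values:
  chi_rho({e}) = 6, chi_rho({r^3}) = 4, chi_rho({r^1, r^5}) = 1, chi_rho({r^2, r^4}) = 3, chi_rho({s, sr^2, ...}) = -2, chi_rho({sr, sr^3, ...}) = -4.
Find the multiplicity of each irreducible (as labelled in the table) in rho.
Multiplicities: chi_1: 0, chi_2: 3, chi_3: 1, chi_4: 0, chi_5: 0, chi_6: 1.

Solution. Use <chi_rho, chi> = (1/|G|) sum_C |C| * chi_rho(C) * conj(chi(C)) with |G| = 12 for each irreducible chi in the table:
  <chi_rho, chi_1> = (1/12)[1*(6)*conj(1) + 1*(4)*conj(1) + 2*(1)*conj(1) + 2*(3)*conj(1) + 3*(-2)*conj(1) + 3*(-4)*conj(1)]
      = (1/12)[(6) + (4) + (2) + (6) + (-6) + (-12)] = 0/12 = 0
  <chi_rho, chi_2> = (1/12)[1*(6)*conj(1) + 1*(4)*conj(1) + 2*(1)*conj(1) + 2*(3)*conj(1) + 3*(-2)*conj(-1) + 3*(-4)*conj(-1)]
      = (1/12)[(6) + (4) + (2) + (6) + (6) + (12)] = 36/12 = 3
  <chi_rho, chi_3> = (1/12)[1*(6)*conj(1) + 1*(4)*conj(-1) + 2*(1)*conj(-1) + 2*(3)*conj(1) + 3*(-2)*conj(1) + 3*(-4)*conj(-1)]
      = (1/12)[(6) + (-4) + (-2) + (6) + (-6) + (12)] = 12/12 = 1
  <chi_rho, chi_4> = (1/12)[1*(6)*conj(1) + 1*(4)*conj(-1) + 2*(1)*conj(-1) + 2*(3)*conj(1) + 3*(-2)*conj(-1) + 3*(-4)*conj(1)]
      = (1/12)[(6) + (-4) + (-2) + (6) + (6) + (-12)] = 0/12 = 0
  <chi_rho, chi_5> = (1/12)[1*(6)*conj(2) + 1*(4)*conj(-2) + 2*(1)*conj(1) + 2*(3)*conj(-1) + 3*(-2)*conj(0) + 3*(-4)*conj(0)]
      = (1/12)[(12) + (-8) + (2) + (-6) + (0) + (0)] = 0/12 = 0
  <chi_rho, chi_6> = (1/12)[1*(6)*conj(2) + 1*(4)*conj(2) + 2*(1)*conj(-1) + 2*(3)*conj(-1) + 3*(-2)*conj(0) + 3*(-4)*conj(0)]
      = (1/12)[(12) + (8) + (-2) + (-6) + (0) + (0)] = 12/12 = 1
Dimension check: dim(rho) = sum (mult * dim) = 0*1 + 3*1 + 1*1 + 0*1 + 0*2 + 1*2 = 6 = chi_rho(e) = 6.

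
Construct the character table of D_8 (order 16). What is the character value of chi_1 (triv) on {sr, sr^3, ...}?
Conjugacy classes: {e} of size 1, {r^4} of size 1, {r^1, r^7} of size 2, {r^2, r^6} of size 2, {r^3, r^5} of size 2, {s, sr^2, ...} of size 4, {sr, sr^3, ...} of size 4.
Character table:
  irrep \ class              {e} (size 1)  {r^4} (size 1)  {r^1, r^7} (size 2)  {r^2, r^6} (size 2)  {r^3, r^5} (size 2)  {s, sr^2, ...} (size 4)  {sr, sr^3, ...} (size 4)
  chi_1 (triv)               1             1               1                    1                    1                    1                        1                       
  chi_2 (sign: r->1, s->-1)  1             1               1                    1                    1                    -1                       -1                      
  chi_3 (r->-1, s->1)        1             1               -1                   1                    -1                   1                        -1                      
  chi_4 (r->-1, s->-1)       1             1               -1                   1                    -1                   -1                       1                       
  chi_5 (2d, j=1)            2             -2              sqrt(2)              0                    -sqrt(2)             0                        0                       
  chi_6 (2d, j=2)            2             2               0                    -2                   0                    0                        0                       
  chi_7 (2d, j=3)            2             -2              -sqrt(2)             0                    sqrt(2)              0                        0                       

Spot check: chi_1 (triv) on {sr, sr^3, ...} = 1.

Reasoning: D_8 has order 2*8 = 16 with 7 conjugacy classes, hence 7 irreducibles. Sum of squared dims 1 + 1 + 1 + 1 + 4 + 4 + 4 = 16 = |G|. Linear characters come from the abelianisation; the 2-dimensional irreps have character r^k -> 2*cos(2*pi*j*k/8), reflections -> 0.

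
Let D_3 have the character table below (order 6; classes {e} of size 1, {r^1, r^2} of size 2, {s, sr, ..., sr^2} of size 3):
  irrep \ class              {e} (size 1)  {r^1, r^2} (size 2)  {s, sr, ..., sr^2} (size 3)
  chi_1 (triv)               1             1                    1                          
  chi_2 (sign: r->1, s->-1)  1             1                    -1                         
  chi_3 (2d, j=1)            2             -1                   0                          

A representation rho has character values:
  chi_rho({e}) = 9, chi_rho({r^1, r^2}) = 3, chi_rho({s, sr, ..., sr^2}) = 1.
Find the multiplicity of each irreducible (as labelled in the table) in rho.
Multiplicities: chi_1: 3, chi_2: 2, chi_3: 2.

Justification: Use <chi_rho, chi> = (1/|G|) sum_C |C| * chi_rho(C) * conj(chi(C)) with |G| = 6 for each irreducible chi in the table:
  <chi_rho, chi_1> = (1/6)[1*(9)*conj(1) + 2*(3)*conj(1) + 3*(1)*conj(1)]
      = (1/6)[(9) + (6) + (3)] = 18/6 = 3
  <chi_rho, chi_2> = (1/6)[1*(9)*conj(1) + 2*(3)*conj(1) + 3*(1)*conj(-1)]
      = (1/6)[(9) + (6) + (-3)] = 12/6 = 2
  <chi_rho, chi_3> = (1/6)[1*(9)*conj(2) + 2*(3)*conj(-1) + 3*(1)*conj(0)]
      = (1/6)[(18) + (-6) + (0)] = 12/6 = 2
Dimension check: dim(rho) = sum (mult * dim) = 3*1 + 2*1 + 2*2 = 9 = chi_rho(e) = 9.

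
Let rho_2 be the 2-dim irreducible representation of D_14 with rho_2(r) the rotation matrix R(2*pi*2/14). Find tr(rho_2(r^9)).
chi_{rho_2}(r^9) = 2*cos(2*pi*2*9/14) = -2*cos(3*pi/7)

Working: rho_2(r^9) is rotation by angle 2*pi*2*9/14, whose trace is 2*cos(2*pi*2*9/14) = -2*cos(3*pi/7).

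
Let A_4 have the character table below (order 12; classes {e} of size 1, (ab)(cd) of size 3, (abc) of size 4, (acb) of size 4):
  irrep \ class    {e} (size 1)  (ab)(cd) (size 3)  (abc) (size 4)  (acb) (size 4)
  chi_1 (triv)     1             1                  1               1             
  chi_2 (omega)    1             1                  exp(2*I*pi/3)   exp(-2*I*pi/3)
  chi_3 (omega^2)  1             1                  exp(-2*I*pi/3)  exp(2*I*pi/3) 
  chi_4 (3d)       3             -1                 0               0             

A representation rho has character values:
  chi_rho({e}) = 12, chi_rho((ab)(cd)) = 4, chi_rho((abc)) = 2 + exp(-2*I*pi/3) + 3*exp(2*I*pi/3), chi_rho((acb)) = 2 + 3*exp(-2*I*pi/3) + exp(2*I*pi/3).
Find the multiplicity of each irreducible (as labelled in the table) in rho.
Multiplicities: chi_1: 2, chi_2: 3, chi_3: 1, chi_4: 2.

Solution. Use <chi_rho, chi> = (1/|G|) sum_C |C| * chi_rho(C) * conj(chi(C)) with |G| = 12 for each irreducible chi in the table:
  <chi_rho, chi_1> = (1/12)[1*(12)*conj(1) + 3*(4)*conj(1) + 4*(2 + exp(-2*I*pi/3) + 3*exp(2*I*pi/3))*conj(1) + 4*(2 + 3*exp(-2*I*pi/3) + exp(2*I*pi/3))*conj(1)]
      = (1/12)[(12) + (12) + (8 + 4*exp(-2*I*pi/3) + 12*exp(2*I*pi/3)) + (8 + 12*exp(-2*I*pi/3) + 4*exp(2*I*pi/3))] = 24/12 = 2
  <chi_rho, chi_2> = (1/12)[1*(12)*conj(1) + 3*(4)*conj(1) + 4*(2 + exp(-2*I*pi/3) + 3*exp(2*I*pi/3))*conj(exp(2*I*pi/3)) + 4*(2 + 3*exp(-2*I*pi/3) + exp(2*I*pi/3))*conj(exp(-2*I*pi/3))]
      = (1/12)[(12) + (12) + (12 + 8*exp(-2*I*pi/3) + 4*exp(2*I*pi/3)) + (12 + 4*exp(-2*I*pi/3) + 8*exp(2*I*pi/3))] = 36/12 = 3
  <chi_rho, chi_3> = (1/12)[1*(12)*conj(1) + 3*(4)*conj(1) + 4*(2 + exp(-2*I*pi/3) + 3*exp(2*I*pi/3))*conj(exp(-2*I*pi/3)) + 4*(2 + 3*exp(-2*I*pi/3) + exp(2*I*pi/3))*conj(exp(2*I*pi/3))]
      = (1/12)[(12) + (12) + (4 + 12*exp(-2*I*pi/3) + 8*exp(2*I*pi/3)) + (4 + 8*exp(-2*I*pi/3) + 12*exp(2*I*pi/3))] = 12/12 = 1
  <chi_rho, chi_4> = (1/12)[1*(12)*conj(3) + 3*(4)*conj(-1) + 4*(2 + exp(-2*I*pi/3) + 3*exp(2*I*pi/3))*conj(0) + 4*(2 + 3*exp(-2*I*pi/3) + exp(2*I*pi/3))*conj(0)]
      = (1/12)[(36) + (-12) + (0) + (0)] = 24/12 = 2
(Exp terms are combined using exp(i*s)*conj(exp(i*t)) = exp(i*(s-t)), and sums of them are collapsed using the identity that for every m > 1 the m distinct m-th roots of unity sum to 0, e.g. 1 + exp(2*I*pi/3) + exp(-2*I*pi/3) = 0.)
Dimension check: dim(rho) = sum (mult * dim) = 2*1 + 3*1 + 1*1 + 2*3 = 12 = chi_rho(e) = 12.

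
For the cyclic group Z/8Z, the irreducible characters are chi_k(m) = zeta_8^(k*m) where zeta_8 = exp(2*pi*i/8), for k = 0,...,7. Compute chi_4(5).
chi_4(5) = zeta_8^20 = -1

chi_4(5) = zeta_8^(4*5) = zeta_8^20. Since zeta_8^8 = 1, this equals zeta_8^4 = exp(2*pi*i*4/8) = -1.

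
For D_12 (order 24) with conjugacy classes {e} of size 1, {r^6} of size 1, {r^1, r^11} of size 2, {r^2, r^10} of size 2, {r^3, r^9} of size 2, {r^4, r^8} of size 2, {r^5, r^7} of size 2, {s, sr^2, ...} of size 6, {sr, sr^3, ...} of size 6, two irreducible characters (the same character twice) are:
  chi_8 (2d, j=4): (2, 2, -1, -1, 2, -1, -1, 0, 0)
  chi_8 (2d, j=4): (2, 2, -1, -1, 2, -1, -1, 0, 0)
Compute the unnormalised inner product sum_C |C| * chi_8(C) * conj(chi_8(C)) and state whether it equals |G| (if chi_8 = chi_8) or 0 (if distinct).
Sum = 24 = |G| = 24; so <chi_8, chi_8> = 1 (norm-1 confirms irreducibility).

Proof sketch: Compute term by term over conjugacy classes (|C| * chi_8(C) * conj(chi_8(C))):
  1*(2)*conj(2) + 1*(2)*conj(2) + 2*(-1)*conj(-1) + 2*(-1)*conj(-1) + 2*(2)*conj(2) + 2*(-1)*conj(-1) + 2*(-1)*conj(-1) + 6*(0)*conj(0) + 6*(0)*conj(0)
  = (4) + (4) + (2) + (2) + (8) + (2) + (2) + (0) + (0)
  = 24.
Dividing by |G| = 24 gives 24/24 = 1, matching the row-orthogonality relation <chi_8, chi_8> = [chi_8 = chi_8].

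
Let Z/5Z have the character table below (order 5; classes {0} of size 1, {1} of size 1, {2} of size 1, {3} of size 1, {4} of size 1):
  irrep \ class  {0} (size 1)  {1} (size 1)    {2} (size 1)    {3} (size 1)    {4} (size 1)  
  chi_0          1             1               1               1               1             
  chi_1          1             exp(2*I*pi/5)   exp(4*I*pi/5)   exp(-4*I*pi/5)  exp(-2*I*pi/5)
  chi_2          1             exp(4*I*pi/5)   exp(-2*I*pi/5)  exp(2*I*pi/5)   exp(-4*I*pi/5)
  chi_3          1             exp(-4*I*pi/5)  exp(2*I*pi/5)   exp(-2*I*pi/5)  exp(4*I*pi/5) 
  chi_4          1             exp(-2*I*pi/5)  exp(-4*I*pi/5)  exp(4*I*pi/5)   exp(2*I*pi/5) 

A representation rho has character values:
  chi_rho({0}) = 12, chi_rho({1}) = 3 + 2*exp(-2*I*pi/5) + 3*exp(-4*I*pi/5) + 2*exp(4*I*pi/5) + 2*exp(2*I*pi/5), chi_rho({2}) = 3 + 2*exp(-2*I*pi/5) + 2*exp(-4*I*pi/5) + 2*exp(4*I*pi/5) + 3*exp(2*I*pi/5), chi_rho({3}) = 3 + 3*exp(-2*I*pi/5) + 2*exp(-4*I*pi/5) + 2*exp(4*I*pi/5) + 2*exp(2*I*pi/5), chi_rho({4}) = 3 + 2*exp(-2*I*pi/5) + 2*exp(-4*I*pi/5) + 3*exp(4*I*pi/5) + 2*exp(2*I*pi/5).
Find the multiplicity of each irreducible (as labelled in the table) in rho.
Multiplicities: chi_0: 3, chi_1: 2, chi_2: 2, chi_3: 3, chi_4: 2.

Argument: Use <chi_rho, chi> = (1/|G|) sum_C |C| * chi_rho(C) * conj(chi(C)) with |G| = 5 for each irreducible chi in the table:
  <chi_rho, chi_0> = (1/5)[1*(12)*conj(1) + 1*(3 + 2*exp(-2*I*pi/5) + 3*exp(-4*I*pi/5) + 2*exp(4*I*pi/5) + 2*exp(2*I*pi/5))*conj(1) + 1*(3 + 2*exp(-2*I*pi/5) + 2*exp(-4*I*pi/5) + 2*exp(4*I*pi/5) + 3*exp(2*I*pi/5))*conj(1) + 1*(3 + 3*exp(-2*I*pi/5) + 2*exp(-4*I*pi/5) + 2*exp(4*I*pi/5) + 2*exp(2*I*pi/5))*conj(1) + 1*(3 + 2*exp(-2*I*pi/5) + 2*exp(-4*I*pi/5) + 3*exp(4*I*pi/5) + 2*exp(2*I*pi/5))*conj(1)]
      = (1/5)[(12) + (3 + 2*exp(-2*I*pi/5) + 3*exp(-4*I*pi/5) + 2*exp(4*I*pi/5) + 2*exp(2*I*pi/5)) + (3 + 2*exp(-2*I*pi/5) + 2*exp(-4*I*pi/5) + 2*exp(4*I*pi/5) + 3*exp(2*I*pi/5)) + (3 + 3*exp(-2*I*pi/5) + 2*exp(-4*I*pi/5) + 2*exp(4*I*pi/5) + 2*exp(2*I*pi/5)) + (3 + 2*exp(-2*I*pi/5) + 2*exp(-4*I*pi/5) + 3*exp(4*I*pi/5) + 2*exp(2*I*pi/5))] = 15/5 = 3
  <chi_rho, chi_1> = (1/5)[1*(12)*conj(1) + 1*(3 + 2*exp(-2*I*pi/5) + 3*exp(-4*I*pi/5) + 2*exp(4*I*pi/5) + 2*exp(2*I*pi/5))*conj(exp(2*I*pi/5)) + 1*(3 + 2*exp(-2*I*pi/5) + 2*exp(-4*I*pi/5) + 2*exp(4*I*pi/5) + 3*exp(2*I*pi/5))*conj(exp(4*I*pi/5)) + 1*(3 + 3*exp(-2*I*pi/5) + 2*exp(-4*I*pi/5) + 2*exp(4*I*pi/5) + 2*exp(2*I*pi/5))*conj(exp(-4*I*pi/5)) + 1*(3 + 2*exp(-2*I*pi/5) + 2*exp(-4*I*pi/5) + 3*exp(4*I*pi/5) + 2*exp(2*I*pi/5))*conj(exp(-2*I*pi/5))]
      = (1/5)[(12) + (2 + 3*exp(-2*I*pi/5) + 2*exp(-4*I*pi/5) + 3*exp(4*I*pi/5) + 2*exp(2*I*pi/5)) + (2 + 3*exp(-2*I*pi/5) + 3*exp(-4*I*pi/5) + 2*exp(4*I*pi/5) + 2*exp(2*I*pi/5)) + (2 + 2*exp(-2*I*pi/5) + 2*exp(-4*I*pi/5) + 3*exp(4*I*pi/5) + 3*exp(2*I*pi/5)) + (2 + 2*exp(-2*I*pi/5) + 3*exp(-4*I*pi/5) + 2*exp(4*I*pi/5) + 3*exp(2*I*pi/5))] = 10/5 = 2
  <chi_rho, chi_2> = (1/5)[1*(12)*conj(1) + 1*(3 + 2*exp(-2*I*pi/5) + 3*exp(-4*I*pi/5) + 2*exp(4*I*pi/5) + 2*exp(2*I*pi/5))*conj(exp(4*I*pi/5)) + 1*(3 + 2*exp(-2*I*pi/5) + 2*exp(-4*I*pi/5) + 2*exp(4*I*pi/5) + 3*exp(2*I*pi/5))*conj(exp(-2*I*pi/5)) + 1*(3 + 3*exp(-2*I*pi/5) + 2*exp(-4*I*pi/5) + 2*exp(4*I*pi/5) + 2*exp(2*I*pi/5))*conj(exp(2*I*pi/5)) + 1*(3 + 2*exp(-2*I*pi/5) + 2*exp(-4*I*pi/5) + 3*exp(4*I*pi/5) + 2*exp(2*I*pi/5))*conj(exp(-4*I*pi/5))]
      = (1/5)[(12) + (2 + 2*exp(-2*I*pi/5) + 3*exp(-4*I*pi/5) + 2*exp(4*I*pi/5) + 3*exp(2*I*pi/5)) + (2 + 2*exp(-2*I*pi/5) + 2*exp(-4*I*pi/5) + 3*exp(4*I*pi/5) + 3*exp(2*I*pi/5)) + (2 + 3*exp(-2*I*pi/5) + 3*exp(-4*I*pi/5) + 2*exp(4*I*pi/5) + 2*exp(2*I*pi/5)) + (2 + 3*exp(-2*I*pi/5) + 2*exp(-4*I*pi/5) + 3*exp(4*I*pi/5) + 2*exp(2*I*pi/5))] = 10/5 = 2
  <chi_rho, chi_3> = (1/5)[1*(12)*conj(1) + 1*(3 + 2*exp(-2*I*pi/5) + 3*exp(-4*I*pi/5) + 2*exp(4*I*pi/5) + 2*exp(2*I*pi/5))*conj(exp(-4*I*pi/5)) + 1*(3 + 2*exp(-2*I*pi/5) + 2*exp(-4*I*pi/5) + 2*exp(4*I*pi/5) + 3*exp(2*I*pi/5))*conj(exp(2*I*pi/5)) + 1*(3 + 3*exp(-2*I*pi/5) + 2*exp(-4*I*pi/5) + 2*exp(4*I*pi/5) + 2*exp(2*I*pi/5))*conj(exp(-2*I*pi/5)) + 1*(3 + 2*exp(-2*I*pi/5) + 2*exp(-4*I*pi/5) + 3*exp(4*I*pi/5) + 2*exp(2*I*pi/5))*conj(exp(4*I*pi/5))]
      = (1/5)[(12) + (3 + 2*exp(-2*I*pi/5) + 2*exp(-4*I*pi/5) + 3*exp(4*I*pi/5) + 2*exp(2*I*pi/5)) + (3 + 3*exp(-2*I*pi/5) + 2*exp(-4*I*pi/5) + 2*exp(4*I*pi/5) + 2*exp(2*I*pi/5)) + (3 + 2*exp(-2*I*pi/5) + 2*exp(-4*I*pi/5) + 2*exp(4*I*pi/5) + 3*exp(2*I*pi/5)) + (3 + 2*exp(-2*I*pi/5) + 3*exp(-4*I*pi/5) + 2*exp(4*I*pi/5) + 2*exp(2*I*pi/5))] = 15/5 = 3
  <chi_rho, chi_4> = (1/5)[1*(12)*conj(1) + 1*(3 + 2*exp(-2*I*pi/5) + 3*exp(-4*I*pi/5) + 2*exp(4*I*pi/5) + 2*exp(2*I*pi/5))*conj(exp(-2*I*pi/5)) + 1*(3 + 2*exp(-2*I*pi/5) + 2*exp(-4*I*pi/5) + 2*exp(4*I*pi/5) + 3*exp(2*I*pi/5))*conj(exp(-4*I*pi/5)) + 1*(3 + 3*exp(-2*I*pi/5) + 2*exp(-4*I*pi/5) + 2*exp(4*I*pi/5) + 2*exp(2*I*pi/5))*conj(exp(4*I*pi/5)) + 1*(3 + 2*exp(-2*I*pi/5) + 2*exp(-4*I*pi/5) + 3*exp(4*I*pi/5) + 2*exp(2*I*pi/5))*conj(exp(2*I*pi/5))]
      = (1/5)[(12) + (2 + 3*exp(-2*I*pi/5) + 2*exp(-4*I*pi/5) + 2*exp(4*I*pi/5) + 3*exp(2*I*pi/5)) + (2 + 2*exp(-2*I*pi/5) + 3*exp(-4*I*pi/5) + 3*exp(4*I*pi/5) + 2*exp(2*I*pi/5)) + (2 + 2*exp(-2*I*pi/5) + 3*exp(-4*I*pi/5) + 3*exp(4*I*pi/5) + 2*exp(2*I*pi/5)) + (2 + 3*exp(-2*I*pi/5) + 2*exp(-4*I*pi/5) + 2*exp(4*I*pi/5) + 3*exp(2*I*pi/5))] = 10/5 = 2
(Exp terms are combined using exp(i*s)*conj(exp(i*t)) = exp(i*(s-t)), and sums of them are collapsed using the identity that for every m > 1 the m distinct m-th roots of unity sum to 0, e.g. 1 + exp(2*I*pi/3) + exp(-2*I*pi/3) = 0.)
Dimension check: dim(rho) = sum (mult * dim) = 3*1 + 2*1 + 2*1 + 3*1 + 2*1 = 12 = chi_rho(e) = 12.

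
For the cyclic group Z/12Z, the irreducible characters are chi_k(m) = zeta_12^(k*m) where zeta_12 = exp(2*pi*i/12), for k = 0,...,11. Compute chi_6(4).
chi_6(4) = zeta_12^24 = 1

Derivation: chi_6(4) = zeta_12^(6*4) = zeta_12^24. Since zeta_12^12 = 1, this equals zeta_12^0 = exp(2*pi*i*0/12) = 1.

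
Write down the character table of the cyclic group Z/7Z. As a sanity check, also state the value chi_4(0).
Character table of Z/7Z (irreps indexed chi_0,...,chi_6 with chi_k(m) = zeta_7^(k*m), zeta_7 = exp(2*pi*i/7)):
  irrep \ class  {0} (size 1)  {1} (size 1)    {2} (size 1)    {3} (size 1)    {4} (size 1)    {5} (size 1)    {6} (size 1)  
  chi_0          1             1               1               1               1               1               1             
  chi_1          1             exp(2*I*pi/7)   exp(4*I*pi/7)   exp(6*I*pi/7)   exp(-6*I*pi/7)  exp(-4*I*pi/7)  exp(-2*I*pi/7)
  chi_2          1             exp(4*I*pi/7)   exp(-6*I*pi/7)  exp(-2*I*pi/7)  exp(2*I*pi/7)   exp(6*I*pi/7)   exp(-4*I*pi/7)
  chi_3          1             exp(6*I*pi/7)   exp(-2*I*pi/7)  exp(4*I*pi/7)   exp(-4*I*pi/7)  exp(2*I*pi/7)   exp(-6*I*pi/7)
  chi_4          1             exp(-6*I*pi/7)  exp(2*I*pi/7)   exp(-4*I*pi/7)  exp(4*I*pi/7)   exp(-2*I*pi/7)  exp(6*I*pi/7) 
  chi_5          1             exp(-4*I*pi/7)  exp(6*I*pi/7)   exp(2*I*pi/7)   exp(-2*I*pi/7)  exp(-6*I*pi/7)  exp(4*I*pi/7) 
  chi_6          1             exp(-2*I*pi/7)  exp(-4*I*pi/7)  exp(-6*I*pi/7)  exp(6*I*pi/7)   exp(4*I*pi/7)   exp(2*I*pi/7) 

Spot check: chi_4(0) = zeta_7^(4*0) = zeta_7^0 = 1.

Derivation: Z/7Z is abelian, so all 7 irreducible complex representations are 1-dimensional. They are given by chi_k(m) = zeta_7^(k*m) for k = 0,...,6. Row orthogonality: sum_m chi_k(m) conj(chi_l(m)) = 7 * [k = l].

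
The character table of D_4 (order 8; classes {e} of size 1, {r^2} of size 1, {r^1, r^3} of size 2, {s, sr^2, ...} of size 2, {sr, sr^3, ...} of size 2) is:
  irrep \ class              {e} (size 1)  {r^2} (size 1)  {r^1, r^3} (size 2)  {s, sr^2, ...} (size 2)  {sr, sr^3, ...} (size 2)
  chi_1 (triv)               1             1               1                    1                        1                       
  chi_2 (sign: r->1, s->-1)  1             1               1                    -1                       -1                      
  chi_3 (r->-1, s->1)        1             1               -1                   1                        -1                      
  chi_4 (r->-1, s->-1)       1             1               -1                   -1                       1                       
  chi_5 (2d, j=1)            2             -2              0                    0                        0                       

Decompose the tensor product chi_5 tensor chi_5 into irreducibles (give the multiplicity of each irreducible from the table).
chi_5 tensor chi_5 = chi_1 + chi_2 + chi_3 + chi_4 (all other irreducibles have multiplicity 0).

Proof sketch: The character of a tensor product is the pointwise product (chi_5 * chi_5)(C) = chi_5(C) * chi_5(C):
  {e}: (2)*(2), {r^2}: (-2)*(-2), {r^1, r^3}: (0)*(0), {s, sr^2, ...}: (0)*(0), {sr, sr^3, ...}: (0)*(0)
so (chi_5 * chi_5) takes values
  {e} -> 4, {r^2} -> 4, {r^1, r^3} -> 0, {s, sr^2, ...} -> 0, {sr, sr^3, ...} -> 0.
Now take the inner product of this character with each irreducible chi from the table, <chi_5*chi_5, chi> = (1/8) sum_C |C| (chi_5*chi_5)(C) conj(chi(C)):
  <chi_5*chi_5, chi_1> = (1/8)[1*(4)*conj(1) + 1*(4)*conj(1) + 2*(0)*conj(1) + 2*(0)*conj(1) + 2*(0)*conj(1)]
      = (1/8)[(4) + (4) + (0) + (0) + (0)] = 8/8 = 1
  <chi_5*chi_5, chi_2> = (1/8)[1*(4)*conj(1) + 1*(4)*conj(1) + 2*(0)*conj(1) + 2*(0)*conj(-1) + 2*(0)*conj(-1)]
      = (1/8)[(4) + (4) + (0) + (0) + (0)] = 8/8 = 1
  <chi_5*chi_5, chi_3> = (1/8)[1*(4)*conj(1) + 1*(4)*conj(1) + 2*(0)*conj(-1) + 2*(0)*conj(1) + 2*(0)*conj(-1)]
      = (1/8)[(4) + (4) + (0) + (0) + (0)] = 8/8 = 1
  <chi_5*chi_5, chi_4> = (1/8)[1*(4)*conj(1) + 1*(4)*conj(1) + 2*(0)*conj(-1) + 2*(0)*conj(-1) + 2*(0)*conj(1)]
      = (1/8)[(4) + (4) + (0) + (0) + (0)] = 8/8 = 1
  <chi_5*chi_5, chi_5> = (1/8)[1*(4)*conj(2) + 1*(4)*conj(-2) + 2*(0)*conj(0) + 2*(0)*conj(0) + 2*(0)*conj(0)]
      = (1/8)[(8) + (-8) + (0) + (0) + (0)] = 0/8 = 0
Hence the multiplicities are chi_1: 1, chi_2: 1, chi_3: 1, chi_4: 1. Dimension check: dim(chi_5)*dim(chi_5) = 2*2 = 4 and sum (mult * dim) = 1*1 + 1*1 + 1*1 + 1*1 = 4.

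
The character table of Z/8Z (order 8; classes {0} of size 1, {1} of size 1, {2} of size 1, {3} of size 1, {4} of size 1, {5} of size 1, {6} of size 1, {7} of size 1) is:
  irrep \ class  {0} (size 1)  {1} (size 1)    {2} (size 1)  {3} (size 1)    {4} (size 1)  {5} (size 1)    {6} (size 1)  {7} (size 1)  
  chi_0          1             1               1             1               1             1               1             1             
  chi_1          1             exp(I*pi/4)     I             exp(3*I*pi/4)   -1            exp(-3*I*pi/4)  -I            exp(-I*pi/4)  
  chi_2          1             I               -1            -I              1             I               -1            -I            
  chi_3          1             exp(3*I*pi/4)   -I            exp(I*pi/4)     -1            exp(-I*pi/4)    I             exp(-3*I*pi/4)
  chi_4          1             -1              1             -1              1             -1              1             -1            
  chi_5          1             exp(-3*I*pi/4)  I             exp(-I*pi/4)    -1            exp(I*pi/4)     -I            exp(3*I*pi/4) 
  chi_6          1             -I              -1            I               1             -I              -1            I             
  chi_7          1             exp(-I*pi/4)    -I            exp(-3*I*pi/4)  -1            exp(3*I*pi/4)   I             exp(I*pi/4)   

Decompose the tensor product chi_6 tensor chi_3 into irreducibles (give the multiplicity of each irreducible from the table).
chi_6 tensor chi_3 = chi_1 (all other irreducibles have multiplicity 0).

Proof sketch: The character of a tensor product is the pointwise product (chi_6 * chi_3)(C) = chi_6(C) * chi_3(C):
  {0}: (1)*(1), {1}: (-I)*(exp(3*I*pi/4)), {2}: (-1)*(-I), {3}: (I)*(exp(I*pi/4)), {4}: (1)*(-1), {5}: (-I)*(exp(-I*pi/4)), {6}: (-1)*(I), {7}: (I)*(exp(-3*I*pi/4))
so (chi_6 * chi_3) takes values
  {0} -> 1, {1} -> -exp(-3*I*pi/4), {2} -> I, {3} -> exp(3*I*pi/4), {4} -> -1, {5} -> -exp(I*pi/4), {6} -> -I, {7} -> exp(-I*pi/4).
Now take the inner product of this character with each irreducible chi from the table, <chi_6*chi_3, chi> = (1/8) sum_C |C| (chi_6*chi_3)(C) conj(chi(C)):
  <chi_6*chi_3, chi_0> = (1/8)[1*(1)*conj(1) + 1*(-exp(-3*I*pi/4))*conj(1) + 1*(I)*conj(1) + 1*(exp(3*I*pi/4))*conj(1) + 1*(-1)*conj(1) + 1*(-exp(I*pi/4))*conj(1) + 1*(-I)*conj(1) + 1*(exp(-I*pi/4))*conj(1)]
      = (1/8)[(1) + (-exp(-3*I*pi/4)) + (I) + (exp(3*I*pi/4)) + (-1) + (-exp(I*pi/4)) + (-I) + (exp(-I*pi/4))] = 0/8 = 0
  <chi_6*chi_3, chi_1> = (1/8)[1*(1)*conj(1) + 1*(-exp(-3*I*pi/4))*conj(exp(I*pi/4)) + 1*(I)*conj(I) + 1*(exp(3*I*pi/4))*conj(exp(3*I*pi/4)) + 1*(-1)*conj(-1) + 1*(-exp(I*pi/4))*conj(exp(-3*I*pi/4)) + 1*(-I)*conj(-I) + 1*(exp(-I*pi/4))*conj(exp(-I*pi/4))]
      = (1/8)[(1) + (1) + (1) + (1) + (1) + (1) + (1) + (1)] = 8/8 = 1
  <chi_6*chi_3, chi_2> = (1/8)[1*(1)*conj(1) + 1*(-exp(-3*I*pi/4))*conj(I) + 1*(I)*conj(-1) + 1*(exp(3*I*pi/4))*conj(-I) + 1*(-1)*conj(1) + 1*(-exp(I*pi/4))*conj(I) + 1*(-I)*conj(-1) + 1*(exp(-I*pi/4))*conj(-I)]
      = (1/8)[(1) + (exp(-I*pi/4)) + (-I) + (exp(-3*I*pi/4)) + (-1) + (exp(3*I*pi/4)) + (I) + (exp(I*pi/4))] = 0/8 = 0
  <chi_6*chi_3, chi_3> = (1/8)[1*(1)*conj(1) + 1*(-exp(-3*I*pi/4))*conj(exp(3*I*pi/4)) + 1*(I)*conj(-I) + 1*(exp(3*I*pi/4))*conj(exp(I*pi/4)) + 1*(-1)*conj(-1) + 1*(-exp(I*pi/4))*conj(exp(-I*pi/4)) + 1*(-I)*conj(I) + 1*(exp(-I*pi/4))*conj(exp(-3*I*pi/4))]
      = (1/8)[(1) + (-I) + (-1) + (I) + (1) + (-I) + (-1) + (I)] = 0/8 = 0
  <chi_6*chi_3, chi_4> = (1/8)[1*(1)*conj(1) + 1*(-exp(-3*I*pi/4))*conj(-1) + 1*(I)*conj(1) + 1*(exp(3*I*pi/4))*conj(-1) + 1*(-1)*conj(1) + 1*(-exp(I*pi/4))*conj(-1) + 1*(-I)*conj(1) + 1*(exp(-I*pi/4))*conj(-1)]
      = (1/8)[(1) + (exp(-3*I*pi/4)) + (I) + (-exp(3*I*pi/4)) + (-1) + (exp(I*pi/4)) + (-I) + (-exp(-I*pi/4))] = 0/8 = 0
  <chi_6*chi_3, chi_5> = (1/8)[1*(1)*conj(1) + 1*(-exp(-3*I*pi/4))*conj(exp(-3*I*pi/4)) + 1*(I)*conj(I) + 1*(exp(3*I*pi/4))*conj(exp(-I*pi/4)) + 1*(-1)*conj(-1) + 1*(-exp(I*pi/4))*conj(exp(I*pi/4)) + 1*(-I)*conj(-I) + 1*(exp(-I*pi/4))*conj(exp(3*I*pi/4))]
      = (1/8)[(1) + (-1) + (1) + (-1) + (1) + (-1) + (1) + (-1)] = 0/8 = 0
  <chi_6*chi_3, chi_6> = (1/8)[1*(1)*conj(1) + 1*(-exp(-3*I*pi/4))*conj(-I) + 1*(I)*conj(-1) + 1*(exp(3*I*pi/4))*conj(I) + 1*(-1)*conj(1) + 1*(-exp(I*pi/4))*conj(-I) + 1*(-I)*conj(-1) + 1*(exp(-I*pi/4))*conj(I)]
      = (1/8)[(1) + (-exp(-I*pi/4)) + (-I) + (-exp(-3*I*pi/4)) + (-1) + (-exp(3*I*pi/4)) + (I) + (-exp(I*pi/4))] = 0/8 = 0
  <chi_6*chi_3, chi_7> = (1/8)[1*(1)*conj(1) + 1*(-exp(-3*I*pi/4))*conj(exp(-I*pi/4)) + 1*(I)*conj(-I) + 1*(exp(3*I*pi/4))*conj(exp(-3*I*pi/4)) + 1*(-1)*conj(-1) + 1*(-exp(I*pi/4))*conj(exp(3*I*pi/4)) + 1*(-I)*conj(I) + 1*(exp(-I*pi/4))*conj(exp(I*pi/4))]
      = (1/8)[(1) + (I) + (-1) + (-I) + (1) + (I) + (-1) + (-I)] = 0/8 = 0
(Exp terms are combined using exp(i*s)*conj(exp(i*t)) = exp(i*(s-t)), and sums of them are collapsed using the identity that for every m > 1 the m distinct m-th roots of unity sum to 0, e.g. 1 + exp(2*I*pi/3) + exp(-2*I*pi/3) = 0.)
Hence the multiplicities are chi_1: 1. Dimension check: dim(chi_6)*dim(chi_3) = 1*1 = 1 and sum (mult * dim) = 1*1 = 1.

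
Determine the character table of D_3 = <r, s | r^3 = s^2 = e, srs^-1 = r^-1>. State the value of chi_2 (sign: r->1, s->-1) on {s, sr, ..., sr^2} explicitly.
Conjugacy classes: {e} of size 1, {r^1, r^2} of size 2, {s, sr, ..., sr^2} of size 3.
Character table:
  irrep \ class              {e} (size 1)  {r^1, r^2} (size 2)  {s, sr, ..., sr^2} (size 3)
  chi_1 (triv)               1             1                    1                          
  chi_2 (sign: r->1, s->-1)  1             1                    -1                         
  chi_3 (2d, j=1)            2             -1                   0                          

Spot check: chi_2 (sign: r->1, s->-1) on {s, sr, ..., sr^2} = -1.

Proof sketch: D_3 has order 2*3 = 6 with 3 conjugacy classes, hence 3 irreducibles. Sum of squared dims 1 + 1 + 4 = 6 = |G|. Linear characters come from the abelianisation; the 2-dimensional irreps have character r^k -> 2*cos(2*pi*j*k/3), reflections -> 0.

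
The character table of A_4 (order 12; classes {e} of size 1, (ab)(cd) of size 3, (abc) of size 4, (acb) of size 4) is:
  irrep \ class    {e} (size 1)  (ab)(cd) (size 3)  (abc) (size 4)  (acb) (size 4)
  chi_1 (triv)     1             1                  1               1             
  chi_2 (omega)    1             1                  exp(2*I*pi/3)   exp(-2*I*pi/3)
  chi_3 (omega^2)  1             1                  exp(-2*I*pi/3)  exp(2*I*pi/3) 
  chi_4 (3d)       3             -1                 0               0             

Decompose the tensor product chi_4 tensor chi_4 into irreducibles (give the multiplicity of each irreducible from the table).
chi_4 tensor chi_4 = chi_1 + chi_2 + chi_3 + 2*chi_4 (all other irreducibles have multiplicity 0).

Reasoning: The character of a tensor product is the pointwise product (chi_4 * chi_4)(C) = chi_4(C) * chi_4(C):
  {e}: (3)*(3), (ab)(cd): (-1)*(-1), (abc): (0)*(0), (acb): (0)*(0)
so (chi_4 * chi_4) takes values
  {e} -> 9, (ab)(cd) -> 1, (abc) -> 0, (acb) -> 0.
Now take the inner product of this character with each irreducible chi from the table, <chi_4*chi_4, chi> = (1/12) sum_C |C| (chi_4*chi_4)(C) conj(chi(C)):
  <chi_4*chi_4, chi_1> = (1/12)[1*(9)*conj(1) + 3*(1)*conj(1) + 4*(0)*conj(1) + 4*(0)*conj(1)]
      = (1/12)[(9) + (3) + (0) + (0)] = 12/12 = 1
  <chi_4*chi_4, chi_2> = (1/12)[1*(9)*conj(1) + 3*(1)*conj(1) + 4*(0)*conj(exp(2*I*pi/3)) + 4*(0)*conj(exp(-2*I*pi/3))]
      = (1/12)[(9) + (3) + (0) + (0)] = 12/12 = 1
  <chi_4*chi_4, chi_3> = (1/12)[1*(9)*conj(1) + 3*(1)*conj(1) + 4*(0)*conj(exp(-2*I*pi/3)) + 4*(0)*conj(exp(2*I*pi/3))]
      = (1/12)[(9) + (3) + (0) + (0)] = 12/12 = 1
  <chi_4*chi_4, chi_4> = (1/12)[1*(9)*conj(3) + 3*(1)*conj(-1) + 4*(0)*conj(0) + 4*(0)*conj(0)]
      = (1/12)[(27) + (-3) + (0) + (0)] = 24/12 = 2
(Exp terms are combined using exp(i*s)*conj(exp(i*t)) = exp(i*(s-t)), and sums of them are collapsed using the identity that for every m > 1 the m distinct m-th roots of unity sum to 0, e.g. 1 + exp(2*I*pi/3) + exp(-2*I*pi/3) = 0.)
Hence the multiplicities are chi_1: 1, chi_2: 1, chi_3: 1, chi_4: 2. Dimension check: dim(chi_4)*dim(chi_4) = 3*3 = 9 and sum (mult * dim) = 1*1 + 1*1 + 1*1 + 2*3 = 9.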